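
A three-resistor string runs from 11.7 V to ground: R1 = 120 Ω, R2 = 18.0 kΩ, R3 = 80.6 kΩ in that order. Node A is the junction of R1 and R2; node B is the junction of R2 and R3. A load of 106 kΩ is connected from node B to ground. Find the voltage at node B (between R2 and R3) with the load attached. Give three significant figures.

At node B, R3 is in parallel with the load: R3‖R_L = 45790 Ω.
Below node A the resistance is R2 + (R3‖R_L) = 63790 Ω, so V_A = 11.7 × 63790/63910 = 11.68 V.
Then V_B = V_A × (R3‖R_L)/(R2 + R3‖R_L) = 11.68 × 45790/63790 = 8.38 V.

V ≈ 8.38 V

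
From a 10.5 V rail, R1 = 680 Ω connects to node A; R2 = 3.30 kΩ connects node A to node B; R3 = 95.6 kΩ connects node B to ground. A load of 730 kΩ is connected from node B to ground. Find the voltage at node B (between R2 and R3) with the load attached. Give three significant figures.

At node B, R3 is in parallel with the load: R3‖R_L = 84530 Ω.
Below node A the resistance is R2 + (R3‖R_L) = 87830 Ω, so V_A = 10.5 × 87830/88510 = 10.42 V.
Then V_B = V_A × (R3‖R_L)/(R2 + R3‖R_L) = 10.42 × 84530/87830 = 10.0 V.

V ≈ 10.0 V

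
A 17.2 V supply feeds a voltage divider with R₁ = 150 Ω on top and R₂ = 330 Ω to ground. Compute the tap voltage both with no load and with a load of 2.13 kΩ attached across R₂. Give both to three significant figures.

Unloaded: 11.8 V; loaded: 11.3 V

Open-circuit: V = 17.2 × 330/(150 + 330) = 11.8 V.
With the load, R₂ becomes R₂‖R_L = 285.7 Ω, so V = 17.2 × 285.7/435.7 = 11.3 V.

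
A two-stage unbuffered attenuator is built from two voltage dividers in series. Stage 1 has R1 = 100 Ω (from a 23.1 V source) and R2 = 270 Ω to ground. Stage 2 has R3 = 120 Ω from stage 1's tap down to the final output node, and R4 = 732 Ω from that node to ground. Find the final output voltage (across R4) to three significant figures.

Stage 2 presents R3+R4 = 852.0 Ω as a load on stage 1's tap.
Stage 1's lower leg becomes R2‖(R3+R4) = 205.0 Ω, so V_mid = 23.1 × 205.0/305.0 = 15.53 V.
Stage 2 is itself unloaded: V_out = V_mid × R4/(R3+R4) = 15.53 × 732/852.0 = 13.3 V.

V_out ≈ 13.3 V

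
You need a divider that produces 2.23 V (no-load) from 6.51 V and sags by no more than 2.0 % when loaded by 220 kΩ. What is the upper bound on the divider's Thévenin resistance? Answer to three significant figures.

R_th ≤ 4.49 kΩ

Loading drop = R_th/(R_th + R_L) ≤ 0.0200, so R_th ≤ R_L · ε/(1−ε) = 220 kΩ × 0.0200/0.9800 = 4.49 kΩ.
(Any R1, R2 with R2/(R1+R2) = 0.343 and R1‖R2 ≤ 4.49 kΩ will meet the spec.)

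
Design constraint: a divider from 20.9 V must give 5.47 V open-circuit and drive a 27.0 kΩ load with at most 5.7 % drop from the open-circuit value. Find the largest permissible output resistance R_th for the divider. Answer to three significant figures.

R_th ≤ 1.63 kΩ

Loading drop = R_th/(R_th + R_L) ≤ 0.0570, so R_th ≤ R_L · ε/(1−ε) = 27.0 kΩ × 0.0570/0.9430 = 1.63 kΩ.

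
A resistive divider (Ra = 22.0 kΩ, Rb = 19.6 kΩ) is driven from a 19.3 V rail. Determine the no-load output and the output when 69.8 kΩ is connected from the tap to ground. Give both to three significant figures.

Open-circuit: V = 19.3 × 19.6/(22.0 + 19.6) = 9.09 V.
With the load, Rb becomes Rb‖R_L = 15.30 kΩ, so V = 19.3 × 15.30/37.30 = 7.92 V.

Unloaded: 9.09 V; loaded: 7.92 V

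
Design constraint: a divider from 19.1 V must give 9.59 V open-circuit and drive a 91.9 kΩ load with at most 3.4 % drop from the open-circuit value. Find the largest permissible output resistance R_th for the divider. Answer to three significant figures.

Loading drop = R_th/(R_th + R_L) ≤ 0.0340, so R_th ≤ R_L · ε/(1−ε) = 91.9 kΩ × 0.0340/0.9660 = 3.23 kΩ.

R_th ≤ 3.23 kΩ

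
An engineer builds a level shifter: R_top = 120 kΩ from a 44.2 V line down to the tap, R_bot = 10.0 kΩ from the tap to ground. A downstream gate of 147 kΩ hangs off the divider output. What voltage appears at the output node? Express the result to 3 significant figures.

The load sits in parallel with R_bot: R_bot‖R_L = (10.0 × 147) / (10.0 + 147) = 9.363 kΩ.
V_out = 44.2 × 9.363 / (120 + 9.363) = 44.2 × 9.363/129.4 = 3.20 V.
(Unloaded it would have been 3.40 V.)

V_out ≈ 3.20 V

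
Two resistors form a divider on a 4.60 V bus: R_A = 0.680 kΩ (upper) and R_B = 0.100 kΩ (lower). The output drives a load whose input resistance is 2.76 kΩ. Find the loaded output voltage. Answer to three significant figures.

The load sits in parallel with R_B: R_B‖R_L = (100 × 2760) / (100 + 2760) = 96.50 Ω.
V_out = 4.60 × 96.50 / (680 + 96.50) = 4.60 × 96.50/776.5 = 0.572 V.
(Unloaded it would have been 0.590 V.)

V_out ≈ 0.572 V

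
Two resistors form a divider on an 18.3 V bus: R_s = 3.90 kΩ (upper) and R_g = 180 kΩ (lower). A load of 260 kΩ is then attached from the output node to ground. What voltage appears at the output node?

The load sits in parallel with R_g: R_g‖R_L = (180 × 260) / (180 + 260) = 106.4 kΩ.
V_out = 18.3 × 106.4 / (3.90 + 106.4) = 18.3 × 106.4/110.3 = 17.7 V.
(Unloaded it would have been 17.9 V.)

V_out ≈ 17.7 V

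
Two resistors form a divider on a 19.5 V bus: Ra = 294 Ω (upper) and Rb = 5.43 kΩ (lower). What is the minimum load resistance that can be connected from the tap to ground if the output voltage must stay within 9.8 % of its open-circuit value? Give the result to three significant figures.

Output resistance R_th = Ra‖Rb = (294 × 5430)/5724 = 278.9 Ω.
The fractional drop is R_th/(R_th + R_L); requiring this ≤ 0.0980 gives R_L ≥ R_th(1/0.0980 − 1) = 278.9 × 9.204 = 2.57 kΩ.

R_L(min) ≈ 2.57 kΩ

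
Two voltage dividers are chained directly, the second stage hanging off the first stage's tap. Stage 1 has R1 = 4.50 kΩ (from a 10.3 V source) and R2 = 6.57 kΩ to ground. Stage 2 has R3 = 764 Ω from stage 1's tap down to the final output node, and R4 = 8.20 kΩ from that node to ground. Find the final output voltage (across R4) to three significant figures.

V_out ≈ 4.31 V

Stage 2 presents R3+R4 = 8964 Ω as a load on stage 1's tap.
Stage 1's lower leg becomes R2‖(R3+R4) = 3791 Ω, so V_mid = 10.3 × 3791/8291 = 4.710 V.
Stage 2 is itself unloaded: V_out = V_mid × R4/(R3+R4) = 4.710 × 8200/8964 = 4.31 V.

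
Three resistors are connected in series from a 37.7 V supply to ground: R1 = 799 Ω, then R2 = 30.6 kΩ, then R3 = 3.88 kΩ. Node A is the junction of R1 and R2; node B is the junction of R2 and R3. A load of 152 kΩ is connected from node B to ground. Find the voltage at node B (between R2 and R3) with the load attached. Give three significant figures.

V ≈ 4.05 V

At node B, R3 is in parallel with the load: R3‖R_L = 3783 Ω.
Below node A the resistance is R2 + (R3‖R_L) = 34380 Ω, so V_A = 37.7 × 34380/35180 = 36.84 V.
Then V_B = V_A × (R3‖R_L)/(R2 + R3‖R_L) = 36.84 × 3783/34380 = 4.05 V.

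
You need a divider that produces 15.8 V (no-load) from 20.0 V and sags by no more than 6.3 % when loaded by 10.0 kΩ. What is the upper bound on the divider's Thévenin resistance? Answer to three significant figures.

R_th ≤ 672 Ω

Loading drop = R_th/(R_th + R_L) ≤ 0.0630, so R_th ≤ R_L · ε/(1−ε) = 10.0 kΩ × 0.0630/0.9370 = 672 Ω.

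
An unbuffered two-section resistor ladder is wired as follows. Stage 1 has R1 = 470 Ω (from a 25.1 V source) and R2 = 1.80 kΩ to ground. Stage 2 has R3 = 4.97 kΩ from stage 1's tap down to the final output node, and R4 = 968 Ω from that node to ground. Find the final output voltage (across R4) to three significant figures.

Stage 2 presents R3+R4 = 5938 Ω as a load on stage 1's tap.
Stage 1's lower leg becomes R2‖(R3+R4) = 1381 Ω, so V_mid = 25.1 × 1381/1851 = 18.73 V.
Stage 2 is itself unloaded: V_out = V_mid × R4/(R3+R4) = 18.73 × 968/5938 = 3.05 V.

V_out ≈ 3.05 V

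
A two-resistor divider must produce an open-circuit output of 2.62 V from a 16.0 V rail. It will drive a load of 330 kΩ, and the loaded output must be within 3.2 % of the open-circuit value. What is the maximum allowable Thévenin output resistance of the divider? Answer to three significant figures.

Loading drop = R_th/(R_th + R_L) ≤ 0.0320, so R_th ≤ R_L · ε/(1−ε) = 330 kΩ × 0.0320/0.9680 = 10.9 kΩ.
(Any R1, R2 with R2/(R1+R2) = 0.164 and R1‖R2 ≤ 10.9 kΩ will meet the spec.)

R_th ≤ 10.9 kΩ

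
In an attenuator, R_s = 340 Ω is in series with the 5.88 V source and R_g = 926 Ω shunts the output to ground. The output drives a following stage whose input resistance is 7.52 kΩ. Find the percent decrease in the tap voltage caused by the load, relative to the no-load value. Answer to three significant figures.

The divider's output (Thévenin) resistance is R_s‖R_g = 248.7 Ω.
Fractional drop under load = R_th/(R_th + R_L) = 248.7 / (248.7 + 7520) = 0.03201.
So the output falls by 3.20 %.

3.20 %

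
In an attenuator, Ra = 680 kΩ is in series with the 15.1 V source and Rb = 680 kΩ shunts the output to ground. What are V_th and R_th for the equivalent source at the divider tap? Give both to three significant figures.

V_th = 7.55 V, R_th = 340 kΩ

V_th is the open-circuit tap voltage: 15.1 × 680/(680 + 680) = 7.55 V.
With the supply zeroed, Ra and Rb appear in parallel from the tap: R_th = Ra‖Rb = (680 × 680)/1360 = 340 kΩ.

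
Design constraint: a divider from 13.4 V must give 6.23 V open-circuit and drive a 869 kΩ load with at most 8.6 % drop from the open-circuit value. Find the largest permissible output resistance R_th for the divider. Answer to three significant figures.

Loading drop = R_th/(R_th + R_L) ≤ 0.0860, so R_th ≤ R_L · ε/(1−ε) = 869 kΩ × 0.0860/0.9140 = 81.8 kΩ.
(Any R1, R2 with R2/(R1+R2) = 0.465 and R1‖R2 ≤ 81.8 kΩ will meet the spec.)

R_th ≤ 81.8 kΩ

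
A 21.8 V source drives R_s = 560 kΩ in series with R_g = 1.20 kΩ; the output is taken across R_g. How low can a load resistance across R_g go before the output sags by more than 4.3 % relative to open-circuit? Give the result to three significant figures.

Output resistance R_th = R_s‖R_g = (560 × 1.20)/561.2 = 1.197 kΩ.
The fractional drop is R_th/(R_th + R_L); requiring this ≤ 0.0430 gives R_L ≥ R_th(1/0.0430 − 1) = 1.197 × 22.26 = 26.6 kΩ.

R_L(min) ≈ 26.6 kΩ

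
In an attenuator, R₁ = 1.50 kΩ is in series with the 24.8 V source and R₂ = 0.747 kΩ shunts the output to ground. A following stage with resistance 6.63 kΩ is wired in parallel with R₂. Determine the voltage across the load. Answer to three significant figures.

The load sits in parallel with R₂: R₂‖R_L = (747 × 6630) / (747 + 6630) = 671.4 Ω.
V_out = 24.8 × 671.4 / (1500 + 671.4) = 24.8 × 671.4/2171 = 7.67 V.

V_out ≈ 7.67 V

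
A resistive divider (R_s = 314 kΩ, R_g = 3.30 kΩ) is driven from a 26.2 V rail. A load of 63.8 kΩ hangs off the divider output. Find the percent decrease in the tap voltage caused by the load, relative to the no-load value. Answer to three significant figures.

4.87 %

The divider's output (Thévenin) resistance is R_s‖R_g = 3.266 kΩ.
Fractional drop under load = R_th/(R_th + R_L) = 3.266 / (3.266 + 63.8) = 0.04869.
So the output falls by 4.87 %.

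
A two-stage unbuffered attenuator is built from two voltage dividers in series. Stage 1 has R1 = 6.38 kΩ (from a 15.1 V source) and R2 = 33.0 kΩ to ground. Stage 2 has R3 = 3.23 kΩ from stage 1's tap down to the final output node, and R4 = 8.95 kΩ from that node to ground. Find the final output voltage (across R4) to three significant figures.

Stage 2 presents R3+R4 = 12.18 kΩ as a load on stage 1's tap.
Stage 1's lower leg becomes R2‖(R3+R4) = 8.896 kΩ, so V_mid = 15.1 × 8.896/15.28 = 8.794 V.
Stage 2 is itself unloaded: V_out = V_mid × R4/(R3+R4) = 8.794 × 8.95/12.18 = 6.46 V.

V_out ≈ 6.46 V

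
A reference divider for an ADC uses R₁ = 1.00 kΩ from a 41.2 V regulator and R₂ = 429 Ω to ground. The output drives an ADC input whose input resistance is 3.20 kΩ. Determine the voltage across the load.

The load sits in parallel with R₂: R₂‖R_L = (429 × 3200) / (429 + 3200) = 378.3 Ω.
V_out = 41.2 × 378.3 / (1000 + 378.3) = 41.2 × 378.3/1378 = 11.3 V.

V_out ≈ 11.3 V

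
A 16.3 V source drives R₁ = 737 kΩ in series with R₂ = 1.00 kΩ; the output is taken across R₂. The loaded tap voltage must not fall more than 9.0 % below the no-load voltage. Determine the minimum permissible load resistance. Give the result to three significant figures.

Output resistance R_th = R₁‖R₂ = (737000 × 1000)/738000 = 998.6 Ω.
The fractional drop is R_th/(R_th + R_L); requiring this ≤ 0.0900 gives R_L ≥ R_th(1/0.0900 − 1) = 998.6 × 10.11 = 10.1 kΩ.

R_L(min) ≈ 10.1 kΩ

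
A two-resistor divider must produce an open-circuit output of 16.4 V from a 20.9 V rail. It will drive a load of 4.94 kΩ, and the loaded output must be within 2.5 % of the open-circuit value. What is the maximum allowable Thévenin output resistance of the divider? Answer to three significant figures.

Loading drop = R_th/(R_th + R_L) ≤ 0.0250, so R_th ≤ R_L · ε/(1−ε) = 4.94 kΩ × 0.0250/0.9750 = 127 Ω.
(Any R1, R2 with R2/(R1+R2) = 0.785 and R1‖R2 ≤ 127 Ω will meet the spec.)

R_th ≤ 127 Ω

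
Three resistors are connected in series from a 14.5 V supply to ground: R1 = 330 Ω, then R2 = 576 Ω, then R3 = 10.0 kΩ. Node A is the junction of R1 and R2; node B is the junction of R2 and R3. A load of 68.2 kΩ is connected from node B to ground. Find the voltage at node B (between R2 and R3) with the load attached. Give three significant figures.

V ≈ 13.1 V

At node B, R3 is in parallel with the load: R3‖R_L = 8721 Ω.
Below node A the resistance is R2 + (R3‖R_L) = 9297 Ω, so V_A = 14.5 × 9297/9627 = 14.00 V.
Then V_B = V_A × (R3‖R_L)/(R2 + R3‖R_L) = 14.00 × 8721/9297 = 13.1 V.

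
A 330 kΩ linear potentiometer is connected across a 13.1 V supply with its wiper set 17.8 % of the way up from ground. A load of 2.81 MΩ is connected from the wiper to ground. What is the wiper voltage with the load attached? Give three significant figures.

V ≈ 2.29 V

The wiper splits the pot into (1−α)R = 271.3 kΩ above and αR = 58.74 kΩ below.
Lower section ‖ load = 57.54 kΩ.
V_wiper = 13.1 × 57.54/(271.3 + 57.54) = 2.29 V.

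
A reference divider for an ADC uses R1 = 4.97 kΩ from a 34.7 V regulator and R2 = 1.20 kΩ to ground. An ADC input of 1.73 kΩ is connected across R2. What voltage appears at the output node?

V_out ≈ 4.33 V

The load sits in parallel with R2: R2‖R_L = (1.20 × 1.73) / (1.20 + 1.73) = 0.7085 kΩ.
V_out = 34.7 × 0.7085 / (4.97 + 0.7085) = 34.7 × 0.7085/5.679 = 4.33 V.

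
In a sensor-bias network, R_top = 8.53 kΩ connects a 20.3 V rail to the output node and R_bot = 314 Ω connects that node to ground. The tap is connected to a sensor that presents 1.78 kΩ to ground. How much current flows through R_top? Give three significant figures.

R_bot‖R_L = 266.9 Ω, so the source sees R_top + R_bot‖R_L = 8797 Ω.
I = 20.3 V / 8797 Ω = 2.31 mA.

I ≈ 2.31 mA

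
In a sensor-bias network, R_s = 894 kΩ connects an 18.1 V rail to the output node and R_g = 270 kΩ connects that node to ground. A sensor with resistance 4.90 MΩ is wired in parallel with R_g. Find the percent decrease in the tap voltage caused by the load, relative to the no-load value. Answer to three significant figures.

The divider's output (Thévenin) resistance is R_s‖R_g = 207.4 kΩ.
Fractional drop under load = R_th/(R_th + R_L) = 207.4 / (207.4 + 4900) = 0.04060.
So the output falls by 4.06 %.

4.06 %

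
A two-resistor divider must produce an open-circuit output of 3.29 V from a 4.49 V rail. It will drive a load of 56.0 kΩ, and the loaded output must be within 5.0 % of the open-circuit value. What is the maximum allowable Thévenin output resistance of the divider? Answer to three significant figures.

Loading drop = R_th/(R_th + R_L) ≤ 0.0500, so R_th ≤ R_L · ε/(1−ε) = 56.0 kΩ × 0.0500/0.9500 = 2.95 kΩ.

R_th ≤ 2.95 kΩ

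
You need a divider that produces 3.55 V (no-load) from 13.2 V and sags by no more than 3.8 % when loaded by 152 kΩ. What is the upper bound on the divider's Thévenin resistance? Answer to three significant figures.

R_th ≤ 6.00 kΩ

Loading drop = R_th/(R_th + R_L) ≤ 0.0380, so R_th ≤ R_L · ε/(1−ε) = 152 kΩ × 0.0380/0.9620 = 6.00 kΩ.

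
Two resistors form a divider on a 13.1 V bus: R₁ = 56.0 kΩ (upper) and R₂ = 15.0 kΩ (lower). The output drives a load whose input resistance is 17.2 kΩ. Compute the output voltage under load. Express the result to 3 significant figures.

The load sits in parallel with R₂: R₂‖R_L = (15.0 × 17.2) / (15.0 + 17.2) = 8.012 kΩ.
V_out = 13.1 × 8.012 / (56.0 + 8.012) = 13.1 × 8.012/64.01 = 1.64 V.

V_out ≈ 1.64 V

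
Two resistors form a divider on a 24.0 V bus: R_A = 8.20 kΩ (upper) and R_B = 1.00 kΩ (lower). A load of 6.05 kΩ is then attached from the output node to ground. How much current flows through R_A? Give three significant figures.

I ≈ 2.65 mA

R_B‖R_L = 0.8582 kΩ, so the source sees R_A + R_B‖R_L = 9.058 kΩ.
I = 24.0 V / 9.058 kΩ = 2.65 mA.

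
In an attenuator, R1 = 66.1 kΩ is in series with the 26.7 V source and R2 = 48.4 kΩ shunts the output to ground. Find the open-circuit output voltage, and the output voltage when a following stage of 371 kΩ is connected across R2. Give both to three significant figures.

Open-circuit: V = 26.7 × 48.4/(66.1 + 48.4) = 11.3 V.
With the load, R2 becomes R2‖R_L = 42.81 kΩ, so V = 26.7 × 42.81/108.9 = 10.5 V.

Unloaded: 11.3 V; loaded: 10.5 V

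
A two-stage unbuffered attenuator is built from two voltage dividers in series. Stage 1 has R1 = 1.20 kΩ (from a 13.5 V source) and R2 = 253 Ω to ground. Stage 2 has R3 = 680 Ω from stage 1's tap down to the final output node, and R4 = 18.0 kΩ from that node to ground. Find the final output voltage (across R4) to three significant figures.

Stage 2 presents R3+R4 = 18680 Ω as a load on stage 1's tap.
Stage 1's lower leg becomes R2‖(R3+R4) = 249.6 Ω, so V_mid = 13.5 × 249.6/1450 = 2.325 V.
Stage 2 is itself unloaded: V_out = V_mid × R4/(R3+R4) = 2.325 × 18000/18680 = 2.24 V.

V_out ≈ 2.24 V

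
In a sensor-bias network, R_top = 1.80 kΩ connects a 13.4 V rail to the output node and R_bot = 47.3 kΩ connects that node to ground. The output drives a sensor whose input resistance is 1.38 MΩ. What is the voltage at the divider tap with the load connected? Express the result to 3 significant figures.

The load sits in parallel with R_bot: R_bot‖R_L = (47.3 × 1380) / (47.3 + 1380) = 45.73 kΩ.
V_out = 13.4 × 45.73 / (1.80 + 45.73) = 13.4 × 45.73/47.53 = 12.9 V.

V_out ≈ 12.9 V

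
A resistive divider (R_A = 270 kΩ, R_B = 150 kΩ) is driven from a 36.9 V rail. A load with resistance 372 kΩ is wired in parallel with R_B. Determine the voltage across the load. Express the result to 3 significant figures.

The load sits in parallel with R_B: R_B‖R_L = (150 × 372) / (150 + 372) = 106.9 kΩ.
V_out = 36.9 × 106.9 / (270 + 106.9) = 36.9 × 106.9/376.9 = 10.5 V.

V_out ≈ 10.5 V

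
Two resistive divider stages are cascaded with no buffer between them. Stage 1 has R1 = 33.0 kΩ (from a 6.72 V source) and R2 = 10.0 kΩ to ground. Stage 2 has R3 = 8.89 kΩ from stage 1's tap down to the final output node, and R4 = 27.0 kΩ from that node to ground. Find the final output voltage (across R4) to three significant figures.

V_out ≈ 0.969 V

Stage 2 presents R3+R4 = 35.89 kΩ as a load on stage 1's tap.
Stage 1's lower leg becomes R2‖(R3+R4) = 7.821 kΩ, so V_mid = 6.72 × 7.821/40.82 = 1.287 V.
Stage 2 is itself unloaded: V_out = V_mid × R4/(R3+R4) = 1.287 × 27.0/35.89 = 0.969 V.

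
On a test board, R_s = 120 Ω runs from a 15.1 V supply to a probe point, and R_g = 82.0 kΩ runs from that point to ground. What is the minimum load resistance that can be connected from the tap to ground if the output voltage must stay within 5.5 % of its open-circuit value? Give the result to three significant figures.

R_L(min) ≈ 2.06 kΩ

Output resistance R_th = R_s‖R_g = (120 × 82000)/82120 = 119.8 Ω.
The fractional drop is R_th/(R_th + R_L); requiring this ≤ 0.0550 gives R_L ≥ R_th(1/0.0550 − 1) = 119.8 × 17.18 = 2.06 kΩ.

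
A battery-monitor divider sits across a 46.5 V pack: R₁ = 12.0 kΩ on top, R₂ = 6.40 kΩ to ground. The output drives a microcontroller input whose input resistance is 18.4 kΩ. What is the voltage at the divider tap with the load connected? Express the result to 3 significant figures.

V_out ≈ 13.2 V

The load sits in parallel with R₂: R₂‖R_L = (6.40 × 18.4) / (6.40 + 18.4) = 4.748 kΩ.
V_out = 46.5 × 4.748 / (12.0 + 4.748) = 46.5 × 4.748/16.75 = 13.2 V.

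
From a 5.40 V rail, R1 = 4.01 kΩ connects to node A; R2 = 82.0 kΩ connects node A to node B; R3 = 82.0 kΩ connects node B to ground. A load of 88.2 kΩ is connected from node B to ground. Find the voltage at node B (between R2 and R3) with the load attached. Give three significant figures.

At node B, R3 is in parallel with the load: R3‖R_L = 42.49 kΩ.
Below node A the resistance is R2 + (R3‖R_L) = 124.5 kΩ, so V_A = 5.40 × 124.5/128.5 = 5.231 V.
Then V_B = V_A × (R3‖R_L)/(R2 + R3‖R_L) = 5.231 × 42.49/124.5 = 1.79 V.

V ≈ 1.79 V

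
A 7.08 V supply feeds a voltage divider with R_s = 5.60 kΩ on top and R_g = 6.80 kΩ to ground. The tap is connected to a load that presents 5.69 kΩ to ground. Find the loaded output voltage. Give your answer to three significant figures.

V_out ≈ 2.52 V

The load sits in parallel with R_g: R_g‖R_L = (6.80 × 5.69) / (6.80 + 5.69) = 3.098 kΩ.
V_out = 7.08 × 3.098 / (5.60 + 3.098) = 7.08 × 3.098/8.698 = 2.52 V.
(Unloaded it would have been 3.88 V.)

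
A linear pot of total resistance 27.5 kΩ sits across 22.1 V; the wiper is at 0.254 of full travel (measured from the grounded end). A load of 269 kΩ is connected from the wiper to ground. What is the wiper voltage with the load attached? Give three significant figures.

V ≈ 5.51 V

The wiper splits the pot into (1−α)R = 20.52 kΩ above and αR = 6.985 kΩ below.
Lower section ‖ load = 6.808 kΩ.
V_wiper = 22.1 × 6.808/(20.52 + 6.808) = 5.51 V.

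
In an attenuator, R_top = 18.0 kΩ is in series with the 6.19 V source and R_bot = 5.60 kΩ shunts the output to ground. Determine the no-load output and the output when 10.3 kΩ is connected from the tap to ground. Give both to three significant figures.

Open-circuit: V = 6.19 × 5.60/(18.0 + 5.60) = 1.47 V.
With the load, R_bot becomes R_bot‖R_L = 3.628 kΩ, so V = 6.19 × 3.628/21.63 = 1.04 V.

Unloaded: 1.47 V; loaded: 1.04 V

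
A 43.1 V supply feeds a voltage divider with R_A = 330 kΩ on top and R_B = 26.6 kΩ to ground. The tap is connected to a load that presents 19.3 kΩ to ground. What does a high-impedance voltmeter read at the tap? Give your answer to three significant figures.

The load sits in parallel with R_B: R_B‖R_L = (26.6 × 19.3) / (26.6 + 19.3) = 11.18 kΩ.
V_out = 43.1 × 11.18 / (330 + 11.18) = 43.1 × 11.18/341.2 = 1.41 V.
(Unloaded it would have been 3.21 V.)

V_out ≈ 1.41 V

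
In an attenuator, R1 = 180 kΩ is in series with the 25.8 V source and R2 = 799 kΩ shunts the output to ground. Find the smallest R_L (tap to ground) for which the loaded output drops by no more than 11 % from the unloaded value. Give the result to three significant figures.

Output resistance R_th = R1‖R2 = (180 × 799)/979.0 = 146.9 kΩ.
The fractional drop is R_th/(R_th + R_L); requiring this ≤ 0.110 gives R_L ≥ R_th(1/0.110 − 1) = 146.9 × 8.091 = 1.19 MΩ.

R_L(min) ≈ 1.19 MΩ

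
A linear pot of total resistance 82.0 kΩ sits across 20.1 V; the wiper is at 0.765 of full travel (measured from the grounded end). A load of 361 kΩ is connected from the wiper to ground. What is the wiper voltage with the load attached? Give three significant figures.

The wiper splits the pot into (1−α)R = 19.27 kΩ above and αR = 62.73 kΩ below.
Lower section ‖ load = 53.44 kΩ.
V_wiper = 20.1 × 53.44/(19.27 + 53.44) = 14.8 V.

V ≈ 14.8 V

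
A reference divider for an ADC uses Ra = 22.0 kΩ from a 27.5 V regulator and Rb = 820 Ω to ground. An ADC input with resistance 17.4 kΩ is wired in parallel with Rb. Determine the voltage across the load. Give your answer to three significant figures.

The load sits in parallel with Rb: Rb‖R_L = (820 × 17400) / (820 + 17400) = 783.1 Ω.
V_out = 27.5 × 783.1 / (22000 + 783.1) = 27.5 × 783.1/22780 = 0.945 V.
(Unloaded it would have been 0.988 V.)

V_out ≈ 0.945 V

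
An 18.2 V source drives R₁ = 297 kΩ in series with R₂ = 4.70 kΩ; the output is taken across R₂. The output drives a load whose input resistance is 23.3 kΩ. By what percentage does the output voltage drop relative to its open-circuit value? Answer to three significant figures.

Unloaded V = 18.2 × 4.70/301.7 = 0.2835 V.
Loaded: R₂‖R_L = 3.911 kΩ, giving V = 18.2 × 3.911/300.9 = 0.2366 V.
Drop = (0.2835 − 0.2366) / 0.2835 = 16.6 %.

16.6 %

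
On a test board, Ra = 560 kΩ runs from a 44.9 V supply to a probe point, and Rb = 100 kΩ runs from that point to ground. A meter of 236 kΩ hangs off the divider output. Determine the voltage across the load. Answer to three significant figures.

The load sits in parallel with Rb: Rb‖R_L = (100 × 236) / (100 + 236) = 70.24 kΩ.
V_out = 44.9 × 70.24 / (560 + 70.24) = 44.9 × 70.24/630.2 = 5.00 V.
(Unloaded it would have been 6.80 V.)

V_out ≈ 5.00 V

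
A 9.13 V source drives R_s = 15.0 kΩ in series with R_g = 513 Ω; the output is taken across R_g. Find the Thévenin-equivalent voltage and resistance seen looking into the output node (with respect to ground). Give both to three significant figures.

V_th = 0.302 V, R_th = 496 Ω

V_th is the open-circuit tap voltage: 9.13 × 513/(15000 + 513) = 0.302 V.
With the supply zeroed, R_s and R_g appear in parallel from the tap: R_th = R_s‖R_g = (15000 × 513)/15510 = 496 Ω.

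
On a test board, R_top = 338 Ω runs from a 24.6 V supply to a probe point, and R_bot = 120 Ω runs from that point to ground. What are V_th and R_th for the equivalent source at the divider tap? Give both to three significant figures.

V_th is the open-circuit tap voltage: 24.6 × 120/(338 + 120) = 6.45 V.
With the supply zeroed, R_top and R_bot appear in parallel from the tap: R_th = R_top‖R_bot = (338 × 120)/458.0 = 88.6 Ω.

V_th = 6.45 V, R_th = 88.6 Ω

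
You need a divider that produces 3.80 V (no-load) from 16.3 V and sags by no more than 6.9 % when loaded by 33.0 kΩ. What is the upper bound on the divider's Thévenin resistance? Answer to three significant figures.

R_th ≤ 2.45 kΩ

Loading drop = R_th/(R_th + R_L) ≤ 0.0690, so R_th ≤ R_L · ε/(1−ε) = 33.0 kΩ × 0.0690/0.9310 = 2.45 kΩ.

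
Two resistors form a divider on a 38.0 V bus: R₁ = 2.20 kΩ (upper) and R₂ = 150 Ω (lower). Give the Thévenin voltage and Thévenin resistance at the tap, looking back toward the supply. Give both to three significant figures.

V_th = 2.43 V, R_th = 140 Ω

V_th is the open-circuit tap voltage: 38.0 × 150/(2200 + 150) = 2.43 V.
With the supply zeroed, R₁ and R₂ appear in parallel from the tap: R_th = R₁‖R₂ = (2200 × 150)/2350 = 140 Ω.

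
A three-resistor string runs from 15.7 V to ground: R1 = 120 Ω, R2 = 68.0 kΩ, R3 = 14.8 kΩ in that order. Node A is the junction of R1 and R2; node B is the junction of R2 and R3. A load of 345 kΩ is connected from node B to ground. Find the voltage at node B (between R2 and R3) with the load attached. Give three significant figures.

At node B, R3 is in parallel with the load: R3‖R_L = 14190 Ω.
Below node A the resistance is R2 + (R3‖R_L) = 82190 Ω, so V_A = 15.7 × 82190/82310 = 15.68 V.
Then V_B = V_A × (R3‖R_L)/(R2 + R3‖R_L) = 15.68 × 14190/82190 = 2.71 V.

V ≈ 2.71 V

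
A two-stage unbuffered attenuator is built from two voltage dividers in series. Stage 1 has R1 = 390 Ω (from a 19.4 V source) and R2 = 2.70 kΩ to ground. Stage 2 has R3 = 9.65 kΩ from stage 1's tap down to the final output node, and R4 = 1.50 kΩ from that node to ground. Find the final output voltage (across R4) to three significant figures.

V_out ≈ 2.21 V

Stage 2 presents R3+R4 = 11150 Ω as a load on stage 1's tap.
Stage 1's lower leg becomes R2‖(R3+R4) = 2174 Ω, so V_mid = 19.4 × 2174/2564 = 16.45 V.
Stage 2 is itself unloaded: V_out = V_mid × R4/(R3+R4) = 16.45 × 1500/11150 = 2.21 V.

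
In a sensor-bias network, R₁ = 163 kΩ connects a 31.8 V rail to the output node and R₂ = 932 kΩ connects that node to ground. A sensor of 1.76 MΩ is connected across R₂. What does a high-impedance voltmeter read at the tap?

The load sits in parallel with R₂: R₂‖R_L = (932 × 1760) / (932 + 1760) = 609.3 kΩ.
V_out = 31.8 × 609.3 / (163 + 609.3) = 31.8 × 609.3/772.3 = 25.1 V.

V_out ≈ 25.1 V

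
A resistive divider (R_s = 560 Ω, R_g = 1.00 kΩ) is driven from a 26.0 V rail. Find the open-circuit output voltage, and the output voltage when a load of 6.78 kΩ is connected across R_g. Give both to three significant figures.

Open-circuit: V = 26.0 × 1000/(560 + 1000) = 16.7 V.
With the load, R_g becomes R_g‖R_L = 871.5 Ω, so V = 26.0 × 871.5/1431 = 15.8 V.

Unloaded: 16.7 V; loaded: 15.8 V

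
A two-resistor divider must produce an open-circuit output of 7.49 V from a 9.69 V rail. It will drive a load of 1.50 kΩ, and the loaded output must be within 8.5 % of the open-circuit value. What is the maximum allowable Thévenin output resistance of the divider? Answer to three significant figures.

R_th ≤ 139 Ω

Loading drop = R_th/(R_th + R_L) ≤ 0.0850, so R_th ≤ R_L · ε/(1−ε) = 1.50 kΩ × 0.0850/0.9150 = 139 Ω.
(Any R1, R2 with R2/(R1+R2) = 0.773 and R1‖R2 ≤ 139 Ω will meet the spec.)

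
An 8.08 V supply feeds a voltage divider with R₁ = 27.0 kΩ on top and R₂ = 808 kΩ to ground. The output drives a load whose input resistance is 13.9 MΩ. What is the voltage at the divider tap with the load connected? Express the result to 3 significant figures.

The load sits in parallel with R₂: R₂‖R_L = (808 × 13900) / (808 + 13900) = 763.6 kΩ.
V_out = 8.08 × 763.6 / (27.0 + 763.6) = 8.08 × 763.6/790.6 = 7.80 V.

V_out ≈ 7.80 V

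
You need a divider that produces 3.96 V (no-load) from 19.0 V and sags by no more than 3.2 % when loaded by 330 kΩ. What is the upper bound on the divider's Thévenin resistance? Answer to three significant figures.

R_th ≤ 10.9 kΩ

Loading drop = R_th/(R_th + R_L) ≤ 0.0320, so R_th ≤ R_L · ε/(1−ε) = 330 kΩ × 0.0320/0.9680 = 10.9 kΩ.
(Any R1, R2 with R2/(R1+R2) = 0.208 and R1‖R2 ≤ 10.9 kΩ will meet the spec.)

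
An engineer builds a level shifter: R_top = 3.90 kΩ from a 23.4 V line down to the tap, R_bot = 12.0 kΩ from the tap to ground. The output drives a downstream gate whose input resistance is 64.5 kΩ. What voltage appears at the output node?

V_out ≈ 16.9 V

The load sits in parallel with R_bot: R_bot‖R_L = (12.0 × 64.5) / (12.0 + 64.5) = 10.12 kΩ.
V_out = 23.4 × 10.12 / (3.90 + 10.12) = 23.4 × 10.12/14.02 = 16.9 V.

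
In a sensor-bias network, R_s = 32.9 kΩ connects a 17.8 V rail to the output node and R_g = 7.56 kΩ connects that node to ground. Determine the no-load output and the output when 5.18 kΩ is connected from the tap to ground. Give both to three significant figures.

Open-circuit: V = 17.8 × 7.56/(32.9 + 7.56) = 3.33 V.
With the load, R_g becomes R_g‖R_L = 3.074 kΩ, so V = 17.8 × 3.074/35.97 = 1.52 V.

Unloaded: 3.33 V; loaded: 1.52 V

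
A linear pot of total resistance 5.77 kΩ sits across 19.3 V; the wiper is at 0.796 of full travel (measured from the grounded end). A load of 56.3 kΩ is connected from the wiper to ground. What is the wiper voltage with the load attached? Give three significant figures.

The wiper splits the pot into (1−α)R = 1.177 kΩ above and αR = 4.593 kΩ below.
Lower section ‖ load = 4.246 kΩ.
V_wiper = 19.3 × 4.246/(1.177 + 4.246) = 15.1 V.

V ≈ 15.1 V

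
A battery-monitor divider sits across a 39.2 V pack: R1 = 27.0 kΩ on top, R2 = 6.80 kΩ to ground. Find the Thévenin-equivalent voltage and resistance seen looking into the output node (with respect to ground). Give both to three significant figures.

V_th = 7.89 V, R_th = 5.43 kΩ

V_th is the open-circuit tap voltage: 39.2 × 6.80/(27.0 + 6.80) = 7.89 V.
With the supply zeroed, R1 and R2 appear in parallel from the tap: R_th = R1‖R2 = (27.0 × 6.80)/33.80 = 5.43 kΩ.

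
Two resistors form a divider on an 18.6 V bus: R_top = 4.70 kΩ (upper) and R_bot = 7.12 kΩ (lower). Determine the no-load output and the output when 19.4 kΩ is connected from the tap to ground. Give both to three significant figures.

Open-circuit: V = 18.6 × 7.12/(4.70 + 7.12) = 11.2 V.
With the load, R_bot becomes R_bot‖R_L = 5.208 kΩ, so V = 18.6 × 5.208/9.908 = 9.78 V.

Unloaded: 11.2 V; loaded: 9.78 V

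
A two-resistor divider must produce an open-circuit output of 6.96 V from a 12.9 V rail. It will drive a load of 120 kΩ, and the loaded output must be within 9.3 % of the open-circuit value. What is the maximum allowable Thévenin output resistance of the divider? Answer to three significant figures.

R_th ≤ 12.3 kΩ

Loading drop = R_th/(R_th + R_L) ≤ 0.0930, so R_th ≤ R_L · ε/(1−ε) = 120 kΩ × 0.0930/0.9070 = 12.3 kΩ.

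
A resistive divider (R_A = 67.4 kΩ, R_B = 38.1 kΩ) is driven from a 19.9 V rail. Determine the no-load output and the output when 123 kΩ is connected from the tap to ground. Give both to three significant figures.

Unloaded: 7.19 V; loaded: 6.00 V

Open-circuit: V = 19.9 × 38.1/(67.4 + 38.1) = 7.19 V.
With the load, R_B becomes R_B‖R_L = 29.09 kΩ, so V = 19.9 × 29.09/96.49 = 6.00 V.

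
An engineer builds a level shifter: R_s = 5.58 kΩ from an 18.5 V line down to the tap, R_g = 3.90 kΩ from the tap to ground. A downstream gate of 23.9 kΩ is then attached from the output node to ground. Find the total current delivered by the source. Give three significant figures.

R_g‖R_L = 3.353 kΩ, so the source sees R_s + R_g‖R_L = 8.933 kΩ.
I = 18.5 V / 8.933 kΩ = 2.07 mA.

I ≈ 2.07 mA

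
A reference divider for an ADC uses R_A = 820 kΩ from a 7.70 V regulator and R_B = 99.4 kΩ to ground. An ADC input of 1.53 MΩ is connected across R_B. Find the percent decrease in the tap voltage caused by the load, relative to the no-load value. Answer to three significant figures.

5.48 %

The divider's output (Thévenin) resistance is R_A‖R_B = 88.65 kΩ.
Fractional drop under load = R_th/(R_th + R_L) = 88.65 / (88.65 + 1530) = 0.05477.
So the output falls by 5.48 %.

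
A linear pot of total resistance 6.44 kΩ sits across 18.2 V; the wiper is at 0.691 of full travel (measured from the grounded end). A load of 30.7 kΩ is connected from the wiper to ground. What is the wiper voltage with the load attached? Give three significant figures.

V ≈ 12.0 V

The wiper splits the pot into (1−α)R = 1.990 kΩ above and αR = 4.450 kΩ below.
Lower section ‖ load = 3.887 kΩ.
V_wiper = 18.2 × 3.887/(1.990 + 3.887) = 12.0 V.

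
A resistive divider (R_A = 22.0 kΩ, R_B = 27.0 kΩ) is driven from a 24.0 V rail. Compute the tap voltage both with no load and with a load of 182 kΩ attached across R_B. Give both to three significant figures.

Open-circuit: V = 24.0 × 27.0/(22.0 + 27.0) = 13.2 V.
With the load, R_B becomes R_B‖R_L = 23.51 kΩ, so V = 24.0 × 23.51/45.51 = 12.4 V.

Unloaded: 13.2 V; loaded: 12.4 V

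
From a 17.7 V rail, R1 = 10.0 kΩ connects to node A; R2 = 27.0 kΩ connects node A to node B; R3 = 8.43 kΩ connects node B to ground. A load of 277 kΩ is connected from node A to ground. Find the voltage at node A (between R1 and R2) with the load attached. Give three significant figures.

V ≈ 13.4 V

Below node A the series string R2+R3 = 35.43 kΩ sits in parallel with the 277 kΩ load: 31.41 kΩ.
V_A = 17.7 × 31.41/(10.0 + 31.41) = 13.4 V.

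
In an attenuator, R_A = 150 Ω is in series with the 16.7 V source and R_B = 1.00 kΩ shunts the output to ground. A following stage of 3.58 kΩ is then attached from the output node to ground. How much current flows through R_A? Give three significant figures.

I ≈ 17.9 mA

R_B‖R_L = 781.7 Ω, so the source sees R_A + R_B‖R_L = 931.7 Ω.
I = 16.7 V / 931.7 Ω = 17.9 mA.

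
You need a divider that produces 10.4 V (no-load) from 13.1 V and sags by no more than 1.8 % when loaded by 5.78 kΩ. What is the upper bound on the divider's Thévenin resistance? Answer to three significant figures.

Loading drop = R_th/(R_th + R_L) ≤ 0.0180, so R_th ≤ R_L · ε/(1−ε) = 5.78 kΩ × 0.0180/0.9820 = 106 Ω.

R_th ≤ 106 Ω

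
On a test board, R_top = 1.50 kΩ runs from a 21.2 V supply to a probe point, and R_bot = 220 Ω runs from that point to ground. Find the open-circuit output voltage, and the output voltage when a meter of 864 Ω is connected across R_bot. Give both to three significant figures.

Unloaded: 2.71 V; loaded: 2.22 V

Open-circuit: V = 21.2 × 220/(1500 + 220) = 2.71 V.
With the load, R_bot becomes R_bot‖R_L = 175.4 Ω, so V = 21.2 × 175.4/1675 = 2.22 V.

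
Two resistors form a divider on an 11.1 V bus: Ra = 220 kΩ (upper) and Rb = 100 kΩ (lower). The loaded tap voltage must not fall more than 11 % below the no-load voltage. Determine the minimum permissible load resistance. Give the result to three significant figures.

R_L(min) ≈ 556 kΩ

Output resistance R_th = Ra‖Rb = (220 × 100)/320.0 = 68.75 kΩ.
The fractional drop is R_th/(R_th + R_L); requiring this ≤ 0.110 gives R_L ≥ R_th(1/0.110 − 1) = 68.75 × 8.091 = 556 kΩ.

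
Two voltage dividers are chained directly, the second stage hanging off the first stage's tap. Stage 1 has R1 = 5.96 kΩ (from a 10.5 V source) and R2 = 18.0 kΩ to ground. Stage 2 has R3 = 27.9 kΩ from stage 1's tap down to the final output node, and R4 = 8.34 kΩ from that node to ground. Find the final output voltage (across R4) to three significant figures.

Stage 2 presents R3+R4 = 36.24 kΩ as a load on stage 1's tap.
Stage 1's lower leg becomes R2‖(R3+R4) = 12.03 kΩ, so V_mid = 10.5 × 12.03/17.99 = 7.021 V.
Stage 2 is itself unloaded: V_out = V_mid × R4/(R3+R4) = 7.021 × 8.34/36.24 = 1.62 V.

V_out ≈ 1.62 V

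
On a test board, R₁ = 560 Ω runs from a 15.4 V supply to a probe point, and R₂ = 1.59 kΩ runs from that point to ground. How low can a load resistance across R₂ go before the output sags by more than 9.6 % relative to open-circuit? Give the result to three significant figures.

Output resistance R_th = R₁‖R₂ = (560 × 1590)/2150 = 414.1 Ω.
The fractional drop is R_th/(R_th + R_L); requiring this ≤ 0.0960 gives R_L ≥ R_th(1/0.0960 − 1) = 414.1 × 9.417 = 3.90 kΩ.

R_L(min) ≈ 3.90 kΩ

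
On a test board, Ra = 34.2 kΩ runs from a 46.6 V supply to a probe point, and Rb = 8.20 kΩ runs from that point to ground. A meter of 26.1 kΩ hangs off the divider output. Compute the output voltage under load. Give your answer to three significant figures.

V_out ≈ 7.19 V

The load sits in parallel with Rb: Rb‖R_L = (8.20 × 26.1) / (8.20 + 26.1) = 6.240 kΩ.
V_out = 46.6 × 6.240 / (34.2 + 6.240) = 46.6 × 6.240/40.44 = 7.19 V.
(Unloaded it would have been 9.01 V.)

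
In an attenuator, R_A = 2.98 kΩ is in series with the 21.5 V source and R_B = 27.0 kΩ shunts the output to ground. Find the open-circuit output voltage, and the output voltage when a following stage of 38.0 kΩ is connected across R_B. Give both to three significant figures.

Unloaded: 19.4 V; loaded: 18.1 V

Open-circuit: V = 21.5 × 27.0/(2.98 + 27.0) = 19.4 V.
With the load, R_B becomes R_B‖R_L = 15.78 kΩ, so V = 21.5 × 15.78/18.76 = 18.1 V.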